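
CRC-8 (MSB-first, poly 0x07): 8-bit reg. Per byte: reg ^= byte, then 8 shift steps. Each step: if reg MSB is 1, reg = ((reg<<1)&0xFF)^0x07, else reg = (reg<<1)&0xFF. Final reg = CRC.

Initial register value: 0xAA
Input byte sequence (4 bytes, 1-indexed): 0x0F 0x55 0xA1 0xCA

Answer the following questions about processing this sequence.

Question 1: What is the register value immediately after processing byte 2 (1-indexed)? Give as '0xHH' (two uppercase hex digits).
Answer: 0xF5

Derivation:
After byte 1 (0x0F): reg=0x72
After byte 2 (0x55): reg=0xF5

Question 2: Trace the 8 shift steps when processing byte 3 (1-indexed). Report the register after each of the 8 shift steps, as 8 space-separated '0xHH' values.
Answer: 0xA8 0x57 0xAE 0x5B 0xB6 0x6B 0xD6 0xAB

Derivation:
After byte 1 (0x0F): reg=0x72
After byte 2 (0x55): reg=0xF5
Register before byte 3: 0xF5
After XOR with byte 0xA1: 0x54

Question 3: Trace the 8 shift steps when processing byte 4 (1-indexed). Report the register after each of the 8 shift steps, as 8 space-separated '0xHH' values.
After byte 1 (0x0F): reg=0x72
After byte 2 (0x55): reg=0xF5
After byte 3 (0xA1): reg=0xAB
Register before byte 4: 0xAB
After XOR with byte 0xCA: 0x61

Answer: 0xC2 0x83 0x01 0x02 0x04 0x08 0x10 0x20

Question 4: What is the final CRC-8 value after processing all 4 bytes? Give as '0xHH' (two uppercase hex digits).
After byte 1 (0x0F): reg=0x72
After byte 2 (0x55): reg=0xF5
After byte 3 (0xA1): reg=0xAB
After byte 4 (0xCA): reg=0x20

Answer: 0x20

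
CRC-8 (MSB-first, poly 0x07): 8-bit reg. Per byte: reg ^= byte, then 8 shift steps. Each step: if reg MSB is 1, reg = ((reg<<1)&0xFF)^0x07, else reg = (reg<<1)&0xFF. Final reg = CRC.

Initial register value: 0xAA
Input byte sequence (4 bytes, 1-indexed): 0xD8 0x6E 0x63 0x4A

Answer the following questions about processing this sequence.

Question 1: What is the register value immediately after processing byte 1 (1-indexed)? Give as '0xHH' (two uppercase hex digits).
After byte 1 (0xD8): reg=0x59

Answer: 0x59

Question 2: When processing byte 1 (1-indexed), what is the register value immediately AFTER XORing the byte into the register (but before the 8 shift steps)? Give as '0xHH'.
Register before byte 1: 0xAA
Byte 1: 0xD8
0xAA XOR 0xD8 = 0x72

Answer: 0x72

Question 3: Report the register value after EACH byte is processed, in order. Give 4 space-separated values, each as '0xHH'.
0x59 0x85 0xBC 0xCC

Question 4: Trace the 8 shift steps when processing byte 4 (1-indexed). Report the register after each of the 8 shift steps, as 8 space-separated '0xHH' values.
Answer: 0xEB 0xD1 0xA5 0x4D 0x9A 0x33 0x66 0xCC

Derivation:
After byte 1 (0xD8): reg=0x59
After byte 2 (0x6E): reg=0x85
After byte 3 (0x63): reg=0xBC
Register before byte 4: 0xBC
After XOR with byte 0x4A: 0xF6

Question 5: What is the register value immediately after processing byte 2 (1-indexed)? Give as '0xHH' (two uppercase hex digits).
After byte 1 (0xD8): reg=0x59
After byte 2 (0x6E): reg=0x85

Answer: 0x85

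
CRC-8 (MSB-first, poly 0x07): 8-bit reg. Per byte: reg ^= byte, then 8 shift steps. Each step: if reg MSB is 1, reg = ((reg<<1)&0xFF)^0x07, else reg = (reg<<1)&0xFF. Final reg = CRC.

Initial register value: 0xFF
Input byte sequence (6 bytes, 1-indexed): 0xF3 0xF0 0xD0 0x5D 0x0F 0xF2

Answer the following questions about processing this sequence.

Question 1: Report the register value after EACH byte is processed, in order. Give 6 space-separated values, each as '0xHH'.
0x24 0x22 0xD0 0xAA 0x72 0x89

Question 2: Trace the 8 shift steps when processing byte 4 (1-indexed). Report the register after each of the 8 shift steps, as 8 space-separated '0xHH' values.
After byte 1 (0xF3): reg=0x24
After byte 2 (0xF0): reg=0x22
After byte 3 (0xD0): reg=0xD0
Register before byte 4: 0xD0
After XOR with byte 0x5D: 0x8D

Answer: 0x1D 0x3A 0x74 0xE8 0xD7 0xA9 0x55 0xAA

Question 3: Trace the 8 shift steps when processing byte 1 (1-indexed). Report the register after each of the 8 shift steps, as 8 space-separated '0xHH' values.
Answer: 0x18 0x30 0x60 0xC0 0x87 0x09 0x12 0x24

Derivation:
Register before byte 1: 0xFF
After XOR with byte 0xF3: 0x0C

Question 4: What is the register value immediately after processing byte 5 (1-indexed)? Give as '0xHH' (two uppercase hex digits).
Answer: 0x72

Derivation:
After byte 1 (0xF3): reg=0x24
After byte 2 (0xF0): reg=0x22
After byte 3 (0xD0): reg=0xD0
After byte 4 (0x5D): reg=0xAA
After byte 5 (0x0F): reg=0x72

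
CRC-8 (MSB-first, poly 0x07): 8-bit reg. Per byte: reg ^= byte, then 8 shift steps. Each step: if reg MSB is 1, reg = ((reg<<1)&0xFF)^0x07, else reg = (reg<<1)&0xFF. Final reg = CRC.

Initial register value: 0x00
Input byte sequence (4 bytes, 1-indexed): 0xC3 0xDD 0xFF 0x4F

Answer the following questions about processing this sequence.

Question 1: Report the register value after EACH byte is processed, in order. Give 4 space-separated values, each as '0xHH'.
0x47 0xCF 0x90 0x13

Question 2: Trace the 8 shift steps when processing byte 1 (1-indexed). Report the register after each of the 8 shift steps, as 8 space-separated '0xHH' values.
Answer: 0x81 0x05 0x0A 0x14 0x28 0x50 0xA0 0x47

Derivation:
Register before byte 1: 0x00
After XOR with byte 0xC3: 0xC3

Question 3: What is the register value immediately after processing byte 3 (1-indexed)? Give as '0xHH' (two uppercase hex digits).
After byte 1 (0xC3): reg=0x47
After byte 2 (0xDD): reg=0xCF
After byte 3 (0xFF): reg=0x90

Answer: 0x90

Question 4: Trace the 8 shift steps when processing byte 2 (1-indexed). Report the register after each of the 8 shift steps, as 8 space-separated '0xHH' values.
Answer: 0x33 0x66 0xCC 0x9F 0x39 0x72 0xE4 0xCF

Derivation:
After byte 1 (0xC3): reg=0x47
Register before byte 2: 0x47
After XOR with byte 0xDD: 0x9A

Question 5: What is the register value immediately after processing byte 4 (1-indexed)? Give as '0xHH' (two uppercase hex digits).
After byte 1 (0xC3): reg=0x47
After byte 2 (0xDD): reg=0xCF
After byte 3 (0xFF): reg=0x90
After byte 4 (0x4F): reg=0x13

Answer: 0x13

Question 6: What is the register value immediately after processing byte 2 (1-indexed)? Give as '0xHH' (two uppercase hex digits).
Answer: 0xCF

Derivation:
After byte 1 (0xC3): reg=0x47
After byte 2 (0xDD): reg=0xCF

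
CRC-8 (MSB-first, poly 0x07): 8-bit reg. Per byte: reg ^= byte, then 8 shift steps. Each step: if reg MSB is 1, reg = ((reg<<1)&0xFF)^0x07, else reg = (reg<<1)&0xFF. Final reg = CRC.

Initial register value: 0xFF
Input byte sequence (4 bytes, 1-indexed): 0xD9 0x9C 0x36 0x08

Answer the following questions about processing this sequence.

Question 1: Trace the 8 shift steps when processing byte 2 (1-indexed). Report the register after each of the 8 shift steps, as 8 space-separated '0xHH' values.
After byte 1 (0xD9): reg=0xF2
Register before byte 2: 0xF2
After XOR with byte 0x9C: 0x6E

Answer: 0xDC 0xBF 0x79 0xF2 0xE3 0xC1 0x85 0x0D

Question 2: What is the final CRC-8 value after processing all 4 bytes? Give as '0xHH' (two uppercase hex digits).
Answer: 0x56

Derivation:
After byte 1 (0xD9): reg=0xF2
After byte 2 (0x9C): reg=0x0D
After byte 3 (0x36): reg=0xA1
After byte 4 (0x08): reg=0x56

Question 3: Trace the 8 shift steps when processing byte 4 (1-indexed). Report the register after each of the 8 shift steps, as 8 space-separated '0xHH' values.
Answer: 0x55 0xAA 0x53 0xA6 0x4B 0x96 0x2B 0x56

Derivation:
After byte 1 (0xD9): reg=0xF2
After byte 2 (0x9C): reg=0x0D
After byte 3 (0x36): reg=0xA1
Register before byte 4: 0xA1
After XOR with byte 0x08: 0xA9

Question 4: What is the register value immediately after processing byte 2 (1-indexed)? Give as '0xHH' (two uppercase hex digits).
After byte 1 (0xD9): reg=0xF2
After byte 2 (0x9C): reg=0x0D

Answer: 0x0D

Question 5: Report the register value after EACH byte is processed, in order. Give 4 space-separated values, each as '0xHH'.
0xF2 0x0D 0xA1 0x56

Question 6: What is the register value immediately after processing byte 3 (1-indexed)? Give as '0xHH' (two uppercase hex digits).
Answer: 0xA1

Derivation:
After byte 1 (0xD9): reg=0xF2
After byte 2 (0x9C): reg=0x0D
After byte 3 (0x36): reg=0xA1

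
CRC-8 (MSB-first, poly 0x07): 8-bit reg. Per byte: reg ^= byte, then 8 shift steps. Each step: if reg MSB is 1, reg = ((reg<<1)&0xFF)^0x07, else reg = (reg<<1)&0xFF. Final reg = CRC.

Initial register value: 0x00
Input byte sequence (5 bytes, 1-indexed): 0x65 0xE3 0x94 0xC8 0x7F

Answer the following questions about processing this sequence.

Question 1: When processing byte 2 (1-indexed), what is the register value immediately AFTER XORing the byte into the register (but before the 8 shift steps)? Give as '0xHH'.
Register before byte 2: 0x3C
Byte 2: 0xE3
0x3C XOR 0xE3 = 0xDF

Answer: 0xDF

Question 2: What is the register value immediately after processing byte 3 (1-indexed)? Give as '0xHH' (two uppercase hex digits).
After byte 1 (0x65): reg=0x3C
After byte 2 (0xE3): reg=0x13
After byte 3 (0x94): reg=0x9C

Answer: 0x9C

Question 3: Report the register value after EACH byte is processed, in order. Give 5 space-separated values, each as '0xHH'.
0x3C 0x13 0x9C 0xAB 0x22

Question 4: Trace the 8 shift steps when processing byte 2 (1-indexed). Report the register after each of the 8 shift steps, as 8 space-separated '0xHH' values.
After byte 1 (0x65): reg=0x3C
Register before byte 2: 0x3C
After XOR with byte 0xE3: 0xDF

Answer: 0xB9 0x75 0xEA 0xD3 0xA1 0x45 0x8A 0x13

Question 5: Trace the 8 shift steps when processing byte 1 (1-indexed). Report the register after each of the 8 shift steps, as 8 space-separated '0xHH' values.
Register before byte 1: 0x00
After XOR with byte 0x65: 0x65

Answer: 0xCA 0x93 0x21 0x42 0x84 0x0F 0x1E 0x3C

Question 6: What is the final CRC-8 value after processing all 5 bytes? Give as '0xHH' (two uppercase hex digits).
After byte 1 (0x65): reg=0x3C
After byte 2 (0xE3): reg=0x13
After byte 3 (0x94): reg=0x9C
After byte 4 (0xC8): reg=0xAB
After byte 5 (0x7F): reg=0x22

Answer: 0x22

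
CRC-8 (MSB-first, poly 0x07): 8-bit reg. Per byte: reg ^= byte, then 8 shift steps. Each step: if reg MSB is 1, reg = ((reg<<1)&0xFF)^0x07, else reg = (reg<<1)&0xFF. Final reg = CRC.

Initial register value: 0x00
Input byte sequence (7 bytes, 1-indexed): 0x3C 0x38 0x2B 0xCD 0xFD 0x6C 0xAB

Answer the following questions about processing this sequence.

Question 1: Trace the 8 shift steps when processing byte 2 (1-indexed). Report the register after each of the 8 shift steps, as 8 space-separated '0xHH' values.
Answer: 0x1F 0x3E 0x7C 0xF8 0xF7 0xE9 0xD5 0xAD

Derivation:
After byte 1 (0x3C): reg=0xB4
Register before byte 2: 0xB4
After XOR with byte 0x38: 0x8C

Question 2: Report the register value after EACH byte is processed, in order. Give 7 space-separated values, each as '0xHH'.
0xB4 0xAD 0x9B 0xA5 0x8F 0xA7 0x24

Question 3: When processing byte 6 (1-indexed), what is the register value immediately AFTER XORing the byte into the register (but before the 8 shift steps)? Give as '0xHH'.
Answer: 0xE3

Derivation:
Register before byte 6: 0x8F
Byte 6: 0x6C
0x8F XOR 0x6C = 0xE3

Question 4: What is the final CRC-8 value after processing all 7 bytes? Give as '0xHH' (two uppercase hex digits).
After byte 1 (0x3C): reg=0xB4
After byte 2 (0x38): reg=0xAD
After byte 3 (0x2B): reg=0x9B
After byte 4 (0xCD): reg=0xA5
After byte 5 (0xFD): reg=0x8F
After byte 6 (0x6C): reg=0xA7
After byte 7 (0xAB): reg=0x24

Answer: 0x24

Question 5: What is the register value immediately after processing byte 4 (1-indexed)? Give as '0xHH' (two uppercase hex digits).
After byte 1 (0x3C): reg=0xB4
After byte 2 (0x38): reg=0xAD
After byte 3 (0x2B): reg=0x9B
After byte 4 (0xCD): reg=0xA5

Answer: 0xA5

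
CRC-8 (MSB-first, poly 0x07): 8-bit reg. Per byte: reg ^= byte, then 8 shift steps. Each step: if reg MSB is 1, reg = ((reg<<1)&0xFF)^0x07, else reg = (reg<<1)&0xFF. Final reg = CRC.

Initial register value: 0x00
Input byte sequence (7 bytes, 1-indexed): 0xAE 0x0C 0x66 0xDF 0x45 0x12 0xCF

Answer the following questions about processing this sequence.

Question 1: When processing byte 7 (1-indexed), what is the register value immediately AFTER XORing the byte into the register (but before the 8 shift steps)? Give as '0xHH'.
Register before byte 7: 0xD5
Byte 7: 0xCF
0xD5 XOR 0xCF = 0x1A

Answer: 0x1A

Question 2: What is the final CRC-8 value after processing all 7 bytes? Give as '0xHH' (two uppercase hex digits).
After byte 1 (0xAE): reg=0x43
After byte 2 (0x0C): reg=0xEA
After byte 3 (0x66): reg=0xAD
After byte 4 (0xDF): reg=0x59
After byte 5 (0x45): reg=0x54
After byte 6 (0x12): reg=0xD5
After byte 7 (0xCF): reg=0x46

Answer: 0x46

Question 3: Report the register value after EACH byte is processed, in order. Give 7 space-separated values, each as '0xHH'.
0x43 0xEA 0xAD 0x59 0x54 0xD5 0x46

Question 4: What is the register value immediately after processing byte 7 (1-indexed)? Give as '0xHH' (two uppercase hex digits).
After byte 1 (0xAE): reg=0x43
After byte 2 (0x0C): reg=0xEA
After byte 3 (0x66): reg=0xAD
After byte 4 (0xDF): reg=0x59
After byte 5 (0x45): reg=0x54
After byte 6 (0x12): reg=0xD5
After byte 7 (0xCF): reg=0x46

Answer: 0x46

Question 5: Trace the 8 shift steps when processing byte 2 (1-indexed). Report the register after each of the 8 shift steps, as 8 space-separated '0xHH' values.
After byte 1 (0xAE): reg=0x43
Register before byte 2: 0x43
After XOR with byte 0x0C: 0x4F

Answer: 0x9E 0x3B 0x76 0xEC 0xDF 0xB9 0x75 0xEA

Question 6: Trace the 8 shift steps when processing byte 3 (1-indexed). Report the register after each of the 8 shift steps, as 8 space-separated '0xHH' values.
Answer: 0x1F 0x3E 0x7C 0xF8 0xF7 0xE9 0xD5 0xAD

Derivation:
After byte 1 (0xAE): reg=0x43
After byte 2 (0x0C): reg=0xEA
Register before byte 3: 0xEA
After XOR with byte 0x66: 0x8C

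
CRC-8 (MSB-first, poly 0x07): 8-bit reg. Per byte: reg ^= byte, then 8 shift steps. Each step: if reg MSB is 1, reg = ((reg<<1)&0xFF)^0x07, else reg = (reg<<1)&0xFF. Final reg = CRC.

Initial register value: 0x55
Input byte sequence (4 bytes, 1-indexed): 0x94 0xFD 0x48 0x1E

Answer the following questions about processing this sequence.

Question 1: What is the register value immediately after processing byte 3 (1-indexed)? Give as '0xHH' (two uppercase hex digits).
After byte 1 (0x94): reg=0x49
After byte 2 (0xFD): reg=0x05
After byte 3 (0x48): reg=0xE4

Answer: 0xE4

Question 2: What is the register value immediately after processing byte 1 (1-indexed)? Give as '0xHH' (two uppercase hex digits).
After byte 1 (0x94): reg=0x49

Answer: 0x49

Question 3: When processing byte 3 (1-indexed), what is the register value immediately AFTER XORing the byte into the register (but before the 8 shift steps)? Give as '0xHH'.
Answer: 0x4D

Derivation:
Register before byte 3: 0x05
Byte 3: 0x48
0x05 XOR 0x48 = 0x4D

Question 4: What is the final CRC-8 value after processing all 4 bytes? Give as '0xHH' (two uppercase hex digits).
After byte 1 (0x94): reg=0x49
After byte 2 (0xFD): reg=0x05
After byte 3 (0x48): reg=0xE4
After byte 4 (0x1E): reg=0xE8

Answer: 0xE8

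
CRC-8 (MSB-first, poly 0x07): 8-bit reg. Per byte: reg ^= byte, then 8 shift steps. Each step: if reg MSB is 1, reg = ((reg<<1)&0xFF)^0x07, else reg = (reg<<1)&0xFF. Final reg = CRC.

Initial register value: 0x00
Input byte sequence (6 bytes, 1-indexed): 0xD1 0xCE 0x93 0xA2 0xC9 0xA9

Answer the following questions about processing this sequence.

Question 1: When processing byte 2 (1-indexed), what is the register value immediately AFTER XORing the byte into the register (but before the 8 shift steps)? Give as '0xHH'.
Register before byte 2: 0x39
Byte 2: 0xCE
0x39 XOR 0xCE = 0xF7

Answer: 0xF7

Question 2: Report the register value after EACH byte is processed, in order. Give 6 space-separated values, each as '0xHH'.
0x39 0xCB 0x8F 0xC3 0x36 0xD4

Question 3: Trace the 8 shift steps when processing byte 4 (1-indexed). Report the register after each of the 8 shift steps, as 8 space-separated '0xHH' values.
After byte 1 (0xD1): reg=0x39
After byte 2 (0xCE): reg=0xCB
After byte 3 (0x93): reg=0x8F
Register before byte 4: 0x8F
After XOR with byte 0xA2: 0x2D

Answer: 0x5A 0xB4 0x6F 0xDE 0xBB 0x71 0xE2 0xC3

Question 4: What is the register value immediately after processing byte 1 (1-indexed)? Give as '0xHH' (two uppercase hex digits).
After byte 1 (0xD1): reg=0x39

Answer: 0x39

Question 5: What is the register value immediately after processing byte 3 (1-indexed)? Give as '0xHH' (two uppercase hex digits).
Answer: 0x8F

Derivation:
After byte 1 (0xD1): reg=0x39
After byte 2 (0xCE): reg=0xCB
After byte 3 (0x93): reg=0x8F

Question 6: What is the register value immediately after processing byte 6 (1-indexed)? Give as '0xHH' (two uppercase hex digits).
Answer: 0xD4

Derivation:
After byte 1 (0xD1): reg=0x39
After byte 2 (0xCE): reg=0xCB
After byte 3 (0x93): reg=0x8F
After byte 4 (0xA2): reg=0xC3
After byte 5 (0xC9): reg=0x36
After byte 6 (0xA9): reg=0xD4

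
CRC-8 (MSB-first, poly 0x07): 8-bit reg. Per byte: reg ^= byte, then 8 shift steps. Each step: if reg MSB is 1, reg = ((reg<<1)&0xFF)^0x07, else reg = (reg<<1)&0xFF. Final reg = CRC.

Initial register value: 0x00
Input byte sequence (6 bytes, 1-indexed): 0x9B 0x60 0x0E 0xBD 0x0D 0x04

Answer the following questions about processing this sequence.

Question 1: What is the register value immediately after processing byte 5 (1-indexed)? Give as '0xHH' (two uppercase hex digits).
After byte 1 (0x9B): reg=0xC8
After byte 2 (0x60): reg=0x51
After byte 3 (0x0E): reg=0x9A
After byte 4 (0xBD): reg=0xF5
After byte 5 (0x0D): reg=0xE6

Answer: 0xE6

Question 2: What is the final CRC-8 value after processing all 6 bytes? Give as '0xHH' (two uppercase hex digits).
After byte 1 (0x9B): reg=0xC8
After byte 2 (0x60): reg=0x51
After byte 3 (0x0E): reg=0x9A
After byte 4 (0xBD): reg=0xF5
After byte 5 (0x0D): reg=0xE6
After byte 6 (0x04): reg=0xA0

Answer: 0xA0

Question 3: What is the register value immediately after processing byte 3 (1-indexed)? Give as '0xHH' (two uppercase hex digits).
After byte 1 (0x9B): reg=0xC8
After byte 2 (0x60): reg=0x51
After byte 3 (0x0E): reg=0x9A

Answer: 0x9A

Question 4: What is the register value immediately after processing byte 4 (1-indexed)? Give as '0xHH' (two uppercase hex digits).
After byte 1 (0x9B): reg=0xC8
After byte 2 (0x60): reg=0x51
After byte 3 (0x0E): reg=0x9A
After byte 4 (0xBD): reg=0xF5

Answer: 0xF5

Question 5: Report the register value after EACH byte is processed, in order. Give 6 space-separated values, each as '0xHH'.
0xC8 0x51 0x9A 0xF5 0xE6 0xA0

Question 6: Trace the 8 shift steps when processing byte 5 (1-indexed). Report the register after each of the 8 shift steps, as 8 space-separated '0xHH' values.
After byte 1 (0x9B): reg=0xC8
After byte 2 (0x60): reg=0x51
After byte 3 (0x0E): reg=0x9A
After byte 4 (0xBD): reg=0xF5
Register before byte 5: 0xF5
After XOR with byte 0x0D: 0xF8

Answer: 0xF7 0xE9 0xD5 0xAD 0x5D 0xBA 0x73 0xE6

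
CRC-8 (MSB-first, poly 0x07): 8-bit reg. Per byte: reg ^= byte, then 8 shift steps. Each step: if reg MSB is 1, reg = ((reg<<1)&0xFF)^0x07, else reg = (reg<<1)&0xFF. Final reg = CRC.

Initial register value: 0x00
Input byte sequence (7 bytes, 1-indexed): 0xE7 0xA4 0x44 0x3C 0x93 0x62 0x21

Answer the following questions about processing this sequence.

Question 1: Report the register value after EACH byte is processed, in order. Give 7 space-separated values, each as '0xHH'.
0xBB 0x5D 0x4F 0x5E 0x6D 0x2D 0x24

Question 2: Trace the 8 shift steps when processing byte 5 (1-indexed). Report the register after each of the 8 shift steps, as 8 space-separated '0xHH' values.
Answer: 0x9D 0x3D 0x7A 0xF4 0xEF 0xD9 0xB5 0x6D

Derivation:
After byte 1 (0xE7): reg=0xBB
After byte 2 (0xA4): reg=0x5D
After byte 3 (0x44): reg=0x4F
After byte 4 (0x3C): reg=0x5E
Register before byte 5: 0x5E
After XOR with byte 0x93: 0xCD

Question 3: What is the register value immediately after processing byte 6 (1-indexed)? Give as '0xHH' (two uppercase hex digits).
After byte 1 (0xE7): reg=0xBB
After byte 2 (0xA4): reg=0x5D
After byte 3 (0x44): reg=0x4F
After byte 4 (0x3C): reg=0x5E
After byte 5 (0x93): reg=0x6D
After byte 6 (0x62): reg=0x2D

Answer: 0x2D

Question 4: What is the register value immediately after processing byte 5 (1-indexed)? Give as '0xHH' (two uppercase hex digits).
Answer: 0x6D

Derivation:
After byte 1 (0xE7): reg=0xBB
After byte 2 (0xA4): reg=0x5D
After byte 3 (0x44): reg=0x4F
After byte 4 (0x3C): reg=0x5E
After byte 5 (0x93): reg=0x6D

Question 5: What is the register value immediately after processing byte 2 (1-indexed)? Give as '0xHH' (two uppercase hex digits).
Answer: 0x5D

Derivation:
After byte 1 (0xE7): reg=0xBB
After byte 2 (0xA4): reg=0x5D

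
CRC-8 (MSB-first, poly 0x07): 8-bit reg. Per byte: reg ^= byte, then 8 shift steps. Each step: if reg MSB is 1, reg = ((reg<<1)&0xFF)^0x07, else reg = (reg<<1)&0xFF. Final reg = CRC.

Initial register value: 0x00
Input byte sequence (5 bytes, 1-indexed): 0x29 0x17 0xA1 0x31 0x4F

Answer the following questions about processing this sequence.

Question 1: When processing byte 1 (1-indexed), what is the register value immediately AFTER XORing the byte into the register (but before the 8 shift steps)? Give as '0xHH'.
Register before byte 1: 0x00
Byte 1: 0x29
0x00 XOR 0x29 = 0x29

Answer: 0x29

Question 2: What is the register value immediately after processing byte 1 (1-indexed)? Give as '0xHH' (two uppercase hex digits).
After byte 1 (0x29): reg=0xDF

Answer: 0xDF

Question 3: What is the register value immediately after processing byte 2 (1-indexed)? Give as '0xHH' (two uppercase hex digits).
After byte 1 (0x29): reg=0xDF
After byte 2 (0x17): reg=0x76

Answer: 0x76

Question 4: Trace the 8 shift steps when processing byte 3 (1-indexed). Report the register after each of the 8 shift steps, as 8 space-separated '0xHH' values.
Answer: 0xA9 0x55 0xAA 0x53 0xA6 0x4B 0x96 0x2B

Derivation:
After byte 1 (0x29): reg=0xDF
After byte 2 (0x17): reg=0x76
Register before byte 3: 0x76
After XOR with byte 0xA1: 0xD7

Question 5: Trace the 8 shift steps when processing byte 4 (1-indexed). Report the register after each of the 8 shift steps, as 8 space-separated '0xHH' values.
After byte 1 (0x29): reg=0xDF
After byte 2 (0x17): reg=0x76
After byte 3 (0xA1): reg=0x2B
Register before byte 4: 0x2B
After XOR with byte 0x31: 0x1A

Answer: 0x34 0x68 0xD0 0xA7 0x49 0x92 0x23 0x46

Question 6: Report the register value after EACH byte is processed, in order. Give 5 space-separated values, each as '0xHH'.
0xDF 0x76 0x2B 0x46 0x3F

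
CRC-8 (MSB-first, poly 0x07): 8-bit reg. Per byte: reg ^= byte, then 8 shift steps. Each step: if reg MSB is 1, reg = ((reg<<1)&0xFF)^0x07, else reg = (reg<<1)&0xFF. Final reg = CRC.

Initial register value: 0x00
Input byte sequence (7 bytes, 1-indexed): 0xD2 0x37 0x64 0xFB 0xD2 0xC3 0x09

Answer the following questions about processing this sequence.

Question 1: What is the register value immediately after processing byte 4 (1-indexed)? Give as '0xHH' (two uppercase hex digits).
Answer: 0x58

Derivation:
After byte 1 (0xD2): reg=0x30
After byte 2 (0x37): reg=0x15
After byte 3 (0x64): reg=0x50
After byte 4 (0xFB): reg=0x58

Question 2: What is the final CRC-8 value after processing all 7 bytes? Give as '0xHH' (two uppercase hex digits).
After byte 1 (0xD2): reg=0x30
After byte 2 (0x37): reg=0x15
After byte 3 (0x64): reg=0x50
After byte 4 (0xFB): reg=0x58
After byte 5 (0xD2): reg=0xBF
After byte 6 (0xC3): reg=0x73
After byte 7 (0x09): reg=0x61

Answer: 0x61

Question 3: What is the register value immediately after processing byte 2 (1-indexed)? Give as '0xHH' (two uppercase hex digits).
After byte 1 (0xD2): reg=0x30
After byte 2 (0x37): reg=0x15

Answer: 0x15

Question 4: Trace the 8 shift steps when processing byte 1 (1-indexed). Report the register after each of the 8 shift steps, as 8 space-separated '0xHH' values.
Register before byte 1: 0x00
After XOR with byte 0xD2: 0xD2

Answer: 0xA3 0x41 0x82 0x03 0x06 0x0C 0x18 0x30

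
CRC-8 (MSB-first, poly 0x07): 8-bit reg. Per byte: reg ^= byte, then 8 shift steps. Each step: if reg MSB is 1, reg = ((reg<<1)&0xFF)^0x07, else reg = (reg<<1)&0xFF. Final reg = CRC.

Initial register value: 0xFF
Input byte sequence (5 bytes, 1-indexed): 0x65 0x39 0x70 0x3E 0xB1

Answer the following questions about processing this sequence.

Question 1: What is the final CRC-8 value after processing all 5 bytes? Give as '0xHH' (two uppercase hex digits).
Answer: 0x21

Derivation:
After byte 1 (0x65): reg=0xCF
After byte 2 (0x39): reg=0xCC
After byte 3 (0x70): reg=0x3D
After byte 4 (0x3E): reg=0x09
After byte 5 (0xB1): reg=0x21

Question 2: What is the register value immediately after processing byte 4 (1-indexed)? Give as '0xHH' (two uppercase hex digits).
After byte 1 (0x65): reg=0xCF
After byte 2 (0x39): reg=0xCC
After byte 3 (0x70): reg=0x3D
After byte 4 (0x3E): reg=0x09

Answer: 0x09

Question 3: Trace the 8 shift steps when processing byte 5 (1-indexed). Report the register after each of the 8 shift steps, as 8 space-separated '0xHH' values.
After byte 1 (0x65): reg=0xCF
After byte 2 (0x39): reg=0xCC
After byte 3 (0x70): reg=0x3D
After byte 4 (0x3E): reg=0x09
Register before byte 5: 0x09
After XOR with byte 0xB1: 0xB8

Answer: 0x77 0xEE 0xDB 0xB1 0x65 0xCA 0x93 0x21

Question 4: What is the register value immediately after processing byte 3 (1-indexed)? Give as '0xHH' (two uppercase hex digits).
Answer: 0x3D

Derivation:
After byte 1 (0x65): reg=0xCF
After byte 2 (0x39): reg=0xCC
After byte 3 (0x70): reg=0x3D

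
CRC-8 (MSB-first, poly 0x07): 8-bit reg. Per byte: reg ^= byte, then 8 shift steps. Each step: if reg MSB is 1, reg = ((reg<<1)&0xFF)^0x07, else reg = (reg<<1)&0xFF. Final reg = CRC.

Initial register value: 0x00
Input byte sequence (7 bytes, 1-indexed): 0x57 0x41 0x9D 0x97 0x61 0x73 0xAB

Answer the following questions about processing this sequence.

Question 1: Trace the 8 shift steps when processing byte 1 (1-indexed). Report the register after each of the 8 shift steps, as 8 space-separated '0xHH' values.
Register before byte 1: 0x00
After XOR with byte 0x57: 0x57

Answer: 0xAE 0x5B 0xB6 0x6B 0xD6 0xAB 0x51 0xA2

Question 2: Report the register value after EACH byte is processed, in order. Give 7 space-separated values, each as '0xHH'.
0xA2 0xA7 0xA6 0x97 0xCC 0x34 0xD4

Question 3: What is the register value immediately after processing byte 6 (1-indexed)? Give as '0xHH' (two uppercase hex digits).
Answer: 0x34

Derivation:
After byte 1 (0x57): reg=0xA2
After byte 2 (0x41): reg=0xA7
After byte 3 (0x9D): reg=0xA6
After byte 4 (0x97): reg=0x97
After byte 5 (0x61): reg=0xCC
After byte 6 (0x73): reg=0x34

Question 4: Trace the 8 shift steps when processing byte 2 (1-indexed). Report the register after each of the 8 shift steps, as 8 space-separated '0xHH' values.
After byte 1 (0x57): reg=0xA2
Register before byte 2: 0xA2
After XOR with byte 0x41: 0xE3

Answer: 0xC1 0x85 0x0D 0x1A 0x34 0x68 0xD0 0xA7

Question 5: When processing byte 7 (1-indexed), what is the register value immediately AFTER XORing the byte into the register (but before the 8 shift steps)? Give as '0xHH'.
Answer: 0x9F

Derivation:
Register before byte 7: 0x34
Byte 7: 0xAB
0x34 XOR 0xAB = 0x9F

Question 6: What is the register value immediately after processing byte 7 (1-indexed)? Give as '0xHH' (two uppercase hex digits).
After byte 1 (0x57): reg=0xA2
After byte 2 (0x41): reg=0xA7
After byte 3 (0x9D): reg=0xA6
After byte 4 (0x97): reg=0x97
After byte 5 (0x61): reg=0xCC
After byte 6 (0x73): reg=0x34
After byte 7 (0xAB): reg=0xD4

Answer: 0xD4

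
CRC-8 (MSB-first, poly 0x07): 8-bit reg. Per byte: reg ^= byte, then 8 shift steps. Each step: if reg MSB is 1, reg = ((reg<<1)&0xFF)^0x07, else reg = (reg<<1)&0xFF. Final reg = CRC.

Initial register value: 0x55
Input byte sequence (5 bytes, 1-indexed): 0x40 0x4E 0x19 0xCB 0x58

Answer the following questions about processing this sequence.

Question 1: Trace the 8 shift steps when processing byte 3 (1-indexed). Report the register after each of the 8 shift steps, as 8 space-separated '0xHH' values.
After byte 1 (0x40): reg=0x6B
After byte 2 (0x4E): reg=0xFB
Register before byte 3: 0xFB
After XOR with byte 0x19: 0xE2

Answer: 0xC3 0x81 0x05 0x0A 0x14 0x28 0x50 0xA0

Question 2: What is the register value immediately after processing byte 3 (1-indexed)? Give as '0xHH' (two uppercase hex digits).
After byte 1 (0x40): reg=0x6B
After byte 2 (0x4E): reg=0xFB
After byte 3 (0x19): reg=0xA0

Answer: 0xA0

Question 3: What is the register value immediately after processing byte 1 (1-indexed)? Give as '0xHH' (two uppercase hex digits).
Answer: 0x6B

Derivation:
After byte 1 (0x40): reg=0x6B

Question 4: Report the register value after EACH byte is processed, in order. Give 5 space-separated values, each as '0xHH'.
0x6B 0xFB 0xA0 0x16 0xED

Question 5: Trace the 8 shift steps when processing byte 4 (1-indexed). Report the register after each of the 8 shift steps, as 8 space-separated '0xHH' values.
After byte 1 (0x40): reg=0x6B
After byte 2 (0x4E): reg=0xFB
After byte 3 (0x19): reg=0xA0
Register before byte 4: 0xA0
After XOR with byte 0xCB: 0x6B

Answer: 0xD6 0xAB 0x51 0xA2 0x43 0x86 0x0B 0x16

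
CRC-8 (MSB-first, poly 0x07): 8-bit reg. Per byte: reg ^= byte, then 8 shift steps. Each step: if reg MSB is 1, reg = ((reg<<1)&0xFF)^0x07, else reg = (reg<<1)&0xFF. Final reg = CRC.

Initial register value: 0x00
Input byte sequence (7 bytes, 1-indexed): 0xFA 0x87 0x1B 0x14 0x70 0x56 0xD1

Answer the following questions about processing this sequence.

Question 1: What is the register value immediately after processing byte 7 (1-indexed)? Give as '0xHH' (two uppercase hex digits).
Answer: 0x43

Derivation:
After byte 1 (0xFA): reg=0xE8
After byte 2 (0x87): reg=0x0A
After byte 3 (0x1B): reg=0x77
After byte 4 (0x14): reg=0x2E
After byte 5 (0x70): reg=0x9D
After byte 6 (0x56): reg=0x7F
After byte 7 (0xD1): reg=0x43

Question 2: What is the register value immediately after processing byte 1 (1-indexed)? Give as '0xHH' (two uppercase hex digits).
Answer: 0xE8

Derivation:
After byte 1 (0xFA): reg=0xE8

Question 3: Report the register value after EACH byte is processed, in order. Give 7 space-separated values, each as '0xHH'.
0xE8 0x0A 0x77 0x2E 0x9D 0x7F 0x43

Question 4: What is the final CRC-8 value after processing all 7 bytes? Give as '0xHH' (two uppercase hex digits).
After byte 1 (0xFA): reg=0xE8
After byte 2 (0x87): reg=0x0A
After byte 3 (0x1B): reg=0x77
After byte 4 (0x14): reg=0x2E
After byte 5 (0x70): reg=0x9D
After byte 6 (0x56): reg=0x7F
After byte 7 (0xD1): reg=0x43

Answer: 0x43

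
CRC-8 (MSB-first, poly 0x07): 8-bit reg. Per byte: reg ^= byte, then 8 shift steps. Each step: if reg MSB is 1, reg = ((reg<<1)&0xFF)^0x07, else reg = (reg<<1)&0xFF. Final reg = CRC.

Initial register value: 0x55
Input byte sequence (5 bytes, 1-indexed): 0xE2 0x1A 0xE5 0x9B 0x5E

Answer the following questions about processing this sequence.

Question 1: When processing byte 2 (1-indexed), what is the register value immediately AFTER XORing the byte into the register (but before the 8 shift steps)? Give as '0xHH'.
Answer: 0x16

Derivation:
Register before byte 2: 0x0C
Byte 2: 0x1A
0x0C XOR 0x1A = 0x16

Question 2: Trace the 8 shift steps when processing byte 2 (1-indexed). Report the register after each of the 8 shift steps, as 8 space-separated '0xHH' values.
Answer: 0x2C 0x58 0xB0 0x67 0xCE 0x9B 0x31 0x62

Derivation:
After byte 1 (0xE2): reg=0x0C
Register before byte 2: 0x0C
After XOR with byte 0x1A: 0x16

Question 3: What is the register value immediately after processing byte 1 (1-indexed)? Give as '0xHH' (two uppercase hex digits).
After byte 1 (0xE2): reg=0x0C

Answer: 0x0C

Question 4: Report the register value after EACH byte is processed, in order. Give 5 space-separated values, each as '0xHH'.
0x0C 0x62 0x9C 0x15 0xF6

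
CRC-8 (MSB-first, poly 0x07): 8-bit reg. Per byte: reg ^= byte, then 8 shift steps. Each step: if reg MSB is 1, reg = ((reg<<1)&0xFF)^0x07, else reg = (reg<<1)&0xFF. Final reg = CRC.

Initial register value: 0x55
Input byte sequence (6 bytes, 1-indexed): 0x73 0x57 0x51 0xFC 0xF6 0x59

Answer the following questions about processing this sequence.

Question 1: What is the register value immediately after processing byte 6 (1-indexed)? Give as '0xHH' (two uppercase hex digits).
After byte 1 (0x73): reg=0xF2
After byte 2 (0x57): reg=0x72
After byte 3 (0x51): reg=0xE9
After byte 4 (0xFC): reg=0x6B
After byte 5 (0xF6): reg=0xDA
After byte 6 (0x59): reg=0x80

Answer: 0x80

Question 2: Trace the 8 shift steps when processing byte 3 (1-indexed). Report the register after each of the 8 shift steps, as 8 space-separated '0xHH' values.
Answer: 0x46 0x8C 0x1F 0x3E 0x7C 0xF8 0xF7 0xE9

Derivation:
After byte 1 (0x73): reg=0xF2
After byte 2 (0x57): reg=0x72
Register before byte 3: 0x72
After XOR with byte 0x51: 0x23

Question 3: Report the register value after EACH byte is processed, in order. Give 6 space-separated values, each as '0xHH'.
0xF2 0x72 0xE9 0x6B 0xDA 0x80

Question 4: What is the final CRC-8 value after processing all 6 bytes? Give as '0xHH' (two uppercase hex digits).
Answer: 0x80

Derivation:
After byte 1 (0x73): reg=0xF2
After byte 2 (0x57): reg=0x72
After byte 3 (0x51): reg=0xE9
After byte 4 (0xFC): reg=0x6B
After byte 5 (0xF6): reg=0xDA
After byte 6 (0x59): reg=0x80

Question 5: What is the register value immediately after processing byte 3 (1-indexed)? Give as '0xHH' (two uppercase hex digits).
Answer: 0xE9

Derivation:
After byte 1 (0x73): reg=0xF2
After byte 2 (0x57): reg=0x72
After byte 3 (0x51): reg=0xE9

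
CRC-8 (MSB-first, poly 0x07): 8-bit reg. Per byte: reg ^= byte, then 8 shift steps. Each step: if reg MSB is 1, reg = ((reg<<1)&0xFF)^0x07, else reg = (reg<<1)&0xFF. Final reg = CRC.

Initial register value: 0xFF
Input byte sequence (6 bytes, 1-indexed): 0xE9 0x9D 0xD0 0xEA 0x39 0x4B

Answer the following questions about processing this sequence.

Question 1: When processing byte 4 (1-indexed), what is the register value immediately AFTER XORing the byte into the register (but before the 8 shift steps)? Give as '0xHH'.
Answer: 0x03

Derivation:
Register before byte 4: 0xE9
Byte 4: 0xEA
0xE9 XOR 0xEA = 0x03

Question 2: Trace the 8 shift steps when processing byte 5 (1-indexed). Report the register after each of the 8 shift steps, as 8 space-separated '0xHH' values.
After byte 1 (0xE9): reg=0x62
After byte 2 (0x9D): reg=0xF3
After byte 3 (0xD0): reg=0xE9
After byte 4 (0xEA): reg=0x09
Register before byte 5: 0x09
After XOR with byte 0x39: 0x30

Answer: 0x60 0xC0 0x87 0x09 0x12 0x24 0x48 0x90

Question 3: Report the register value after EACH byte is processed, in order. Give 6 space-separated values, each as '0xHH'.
0x62 0xF3 0xE9 0x09 0x90 0x0F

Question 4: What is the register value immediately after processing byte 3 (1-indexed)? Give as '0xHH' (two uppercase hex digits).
After byte 1 (0xE9): reg=0x62
After byte 2 (0x9D): reg=0xF3
After byte 3 (0xD0): reg=0xE9

Answer: 0xE9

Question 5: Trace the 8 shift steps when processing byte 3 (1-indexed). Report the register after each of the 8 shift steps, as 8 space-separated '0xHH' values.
After byte 1 (0xE9): reg=0x62
After byte 2 (0x9D): reg=0xF3
Register before byte 3: 0xF3
After XOR with byte 0xD0: 0x23

Answer: 0x46 0x8C 0x1F 0x3E 0x7C 0xF8 0xF7 0xE9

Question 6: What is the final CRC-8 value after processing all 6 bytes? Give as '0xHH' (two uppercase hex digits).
Answer: 0x0F

Derivation:
After byte 1 (0xE9): reg=0x62
After byte 2 (0x9D): reg=0xF3
After byte 3 (0xD0): reg=0xE9
After byte 4 (0xEA): reg=0x09
After byte 5 (0x39): reg=0x90
After byte 6 (0x4B): reg=0x0F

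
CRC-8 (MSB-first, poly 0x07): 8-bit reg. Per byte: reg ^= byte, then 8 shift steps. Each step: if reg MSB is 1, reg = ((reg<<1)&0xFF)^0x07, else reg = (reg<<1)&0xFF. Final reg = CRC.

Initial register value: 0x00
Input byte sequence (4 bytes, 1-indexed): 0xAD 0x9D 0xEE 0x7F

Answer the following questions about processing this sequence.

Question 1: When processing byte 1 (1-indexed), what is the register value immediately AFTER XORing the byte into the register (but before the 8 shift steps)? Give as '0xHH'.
Register before byte 1: 0x00
Byte 1: 0xAD
0x00 XOR 0xAD = 0xAD

Answer: 0xAD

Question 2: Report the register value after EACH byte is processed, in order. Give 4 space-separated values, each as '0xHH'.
0x4A 0x2B 0x55 0xD6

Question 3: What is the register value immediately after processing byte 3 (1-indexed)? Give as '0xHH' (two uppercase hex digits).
After byte 1 (0xAD): reg=0x4A
After byte 2 (0x9D): reg=0x2B
After byte 3 (0xEE): reg=0x55

Answer: 0x55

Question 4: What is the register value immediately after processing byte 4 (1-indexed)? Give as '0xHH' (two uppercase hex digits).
Answer: 0xD6

Derivation:
After byte 1 (0xAD): reg=0x4A
After byte 2 (0x9D): reg=0x2B
After byte 3 (0xEE): reg=0x55
After byte 4 (0x7F): reg=0xD6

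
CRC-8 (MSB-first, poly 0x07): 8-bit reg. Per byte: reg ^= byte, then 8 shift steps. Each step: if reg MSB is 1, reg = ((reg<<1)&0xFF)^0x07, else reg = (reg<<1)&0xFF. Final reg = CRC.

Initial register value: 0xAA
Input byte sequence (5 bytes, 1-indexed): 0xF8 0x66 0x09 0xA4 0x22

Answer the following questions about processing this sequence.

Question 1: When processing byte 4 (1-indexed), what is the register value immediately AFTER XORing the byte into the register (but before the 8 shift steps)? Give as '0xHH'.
Register before byte 4: 0x46
Byte 4: 0xA4
0x46 XOR 0xA4 = 0xE2

Answer: 0xE2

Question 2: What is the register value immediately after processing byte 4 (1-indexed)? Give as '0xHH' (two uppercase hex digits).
Answer: 0xA0

Derivation:
After byte 1 (0xF8): reg=0xB9
After byte 2 (0x66): reg=0x13
After byte 3 (0x09): reg=0x46
After byte 4 (0xA4): reg=0xA0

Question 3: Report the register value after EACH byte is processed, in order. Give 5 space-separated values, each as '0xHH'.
0xB9 0x13 0x46 0xA0 0x87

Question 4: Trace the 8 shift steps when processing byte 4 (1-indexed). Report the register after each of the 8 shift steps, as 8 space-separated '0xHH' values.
Answer: 0xC3 0x81 0x05 0x0A 0x14 0x28 0x50 0xA0

Derivation:
After byte 1 (0xF8): reg=0xB9
After byte 2 (0x66): reg=0x13
After byte 3 (0x09): reg=0x46
Register before byte 4: 0x46
After XOR with byte 0xA4: 0xE2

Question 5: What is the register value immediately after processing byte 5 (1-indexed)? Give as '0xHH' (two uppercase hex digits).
After byte 1 (0xF8): reg=0xB9
After byte 2 (0x66): reg=0x13
After byte 3 (0x09): reg=0x46
After byte 4 (0xA4): reg=0xA0
After byte 5 (0x22): reg=0x87

Answer: 0x87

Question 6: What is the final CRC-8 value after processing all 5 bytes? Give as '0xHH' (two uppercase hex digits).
After byte 1 (0xF8): reg=0xB9
After byte 2 (0x66): reg=0x13
After byte 3 (0x09): reg=0x46
After byte 4 (0xA4): reg=0xA0
After byte 5 (0x22): reg=0x87

Answer: 0x87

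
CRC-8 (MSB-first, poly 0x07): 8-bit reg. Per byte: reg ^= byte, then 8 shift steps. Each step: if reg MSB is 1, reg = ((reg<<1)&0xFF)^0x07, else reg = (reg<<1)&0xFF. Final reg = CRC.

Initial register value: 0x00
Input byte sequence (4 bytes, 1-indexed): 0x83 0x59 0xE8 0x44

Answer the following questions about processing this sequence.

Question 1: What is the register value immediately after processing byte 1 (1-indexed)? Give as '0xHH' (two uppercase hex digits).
After byte 1 (0x83): reg=0x80

Answer: 0x80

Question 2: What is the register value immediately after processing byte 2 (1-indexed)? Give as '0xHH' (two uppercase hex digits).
After byte 1 (0x83): reg=0x80
After byte 2 (0x59): reg=0x01

Answer: 0x01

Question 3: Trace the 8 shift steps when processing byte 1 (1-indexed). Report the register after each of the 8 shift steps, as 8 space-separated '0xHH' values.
Answer: 0x01 0x02 0x04 0x08 0x10 0x20 0x40 0x80

Derivation:
Register before byte 1: 0x00
After XOR with byte 0x83: 0x83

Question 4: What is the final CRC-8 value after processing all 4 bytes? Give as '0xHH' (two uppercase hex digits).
Answer: 0x25

Derivation:
After byte 1 (0x83): reg=0x80
After byte 2 (0x59): reg=0x01
After byte 3 (0xE8): reg=0x91
After byte 4 (0x44): reg=0x25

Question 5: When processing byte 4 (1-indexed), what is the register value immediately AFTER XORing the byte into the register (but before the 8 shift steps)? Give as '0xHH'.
Register before byte 4: 0x91
Byte 4: 0x44
0x91 XOR 0x44 = 0xD5

Answer: 0xD5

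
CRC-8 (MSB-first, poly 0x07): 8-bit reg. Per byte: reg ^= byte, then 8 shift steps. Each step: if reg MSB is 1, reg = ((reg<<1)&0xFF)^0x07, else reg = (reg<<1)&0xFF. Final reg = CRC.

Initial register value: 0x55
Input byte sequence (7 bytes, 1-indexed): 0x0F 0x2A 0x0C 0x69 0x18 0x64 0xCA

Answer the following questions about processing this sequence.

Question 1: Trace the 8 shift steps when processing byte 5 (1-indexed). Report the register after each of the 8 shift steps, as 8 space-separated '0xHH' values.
After byte 1 (0x0F): reg=0x81
After byte 2 (0x2A): reg=0x58
After byte 3 (0x0C): reg=0xAB
After byte 4 (0x69): reg=0x40
Register before byte 5: 0x40
After XOR with byte 0x18: 0x58

Answer: 0xB0 0x67 0xCE 0x9B 0x31 0x62 0xC4 0x8F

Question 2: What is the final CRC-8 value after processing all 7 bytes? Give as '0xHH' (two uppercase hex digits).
Answer: 0xAC

Derivation:
After byte 1 (0x0F): reg=0x81
After byte 2 (0x2A): reg=0x58
After byte 3 (0x0C): reg=0xAB
After byte 4 (0x69): reg=0x40
After byte 5 (0x18): reg=0x8F
After byte 6 (0x64): reg=0x9F
After byte 7 (0xCA): reg=0xAC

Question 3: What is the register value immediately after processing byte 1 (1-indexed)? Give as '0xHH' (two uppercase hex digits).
Answer: 0x81

Derivation:
After byte 1 (0x0F): reg=0x81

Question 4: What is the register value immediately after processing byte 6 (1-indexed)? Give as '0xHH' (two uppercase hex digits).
After byte 1 (0x0F): reg=0x81
After byte 2 (0x2A): reg=0x58
After byte 3 (0x0C): reg=0xAB
After byte 4 (0x69): reg=0x40
After byte 5 (0x18): reg=0x8F
After byte 6 (0x64): reg=0x9F

Answer: 0x9F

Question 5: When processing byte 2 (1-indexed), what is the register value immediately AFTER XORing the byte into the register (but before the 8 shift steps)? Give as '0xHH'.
Register before byte 2: 0x81
Byte 2: 0x2A
0x81 XOR 0x2A = 0xAB

Answer: 0xAB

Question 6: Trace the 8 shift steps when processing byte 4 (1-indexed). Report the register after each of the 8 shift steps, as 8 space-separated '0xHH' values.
Answer: 0x83 0x01 0x02 0x04 0x08 0x10 0x20 0x40

Derivation:
After byte 1 (0x0F): reg=0x81
After byte 2 (0x2A): reg=0x58
After byte 3 (0x0C): reg=0xAB
Register before byte 4: 0xAB
After XOR with byte 0x69: 0xC2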